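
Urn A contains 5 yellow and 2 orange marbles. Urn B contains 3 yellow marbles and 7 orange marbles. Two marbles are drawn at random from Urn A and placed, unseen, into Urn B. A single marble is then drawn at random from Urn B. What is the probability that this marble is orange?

Condition on how many of the transferred marbles are orange (from Urn A: 2 orange of 7; then Urn B has 12 total).
  0 orange: C(2,0)C(5,2)/C(7,2) = 10/21; then P = 7/12
  1 orange: C(2,1)C(5,1)/C(7,2) = 10/21; then P = 8/12
  2 orange: C(2,2)C(5,0)/C(7,2) = 1/21; then P = 9/12
P(orange from Urn B) = 53/84 ≈ 0.6310.

53/84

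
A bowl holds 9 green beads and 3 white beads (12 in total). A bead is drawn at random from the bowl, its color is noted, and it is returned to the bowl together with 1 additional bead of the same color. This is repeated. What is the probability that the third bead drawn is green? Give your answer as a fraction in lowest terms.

3/4

Sum over the four possibilities for the first two draws (green/not-green each), tracking how the green count and total change by +1 per draw.
P(third is green) = 3/4 ≈ 0.7500. (In a Pólya urn every draw has the same marginal probability 9/12.)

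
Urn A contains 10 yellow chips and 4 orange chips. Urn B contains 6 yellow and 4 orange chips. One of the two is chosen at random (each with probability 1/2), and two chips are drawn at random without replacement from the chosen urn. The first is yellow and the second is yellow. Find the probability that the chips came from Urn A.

135/226

P(E | Urn A) = 45/91; P(E | Urn B) = 1/3.
P(E) = 1/2·45/91 + 1/2·1/3 = 113/273.
By Bayes' rule, P(Urn A | E) = 45/182 / 113/273 = 135/226 ≈ 0.5973.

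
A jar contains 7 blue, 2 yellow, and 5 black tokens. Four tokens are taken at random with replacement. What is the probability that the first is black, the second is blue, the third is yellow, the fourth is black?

25/2744

Multiply the conditional probability of each draw in order, with replacement (the composition resets each draw).
P = (5/14) · (7/14) · (2/14) · (5/14) = 25/2744 ≈ 0.0091.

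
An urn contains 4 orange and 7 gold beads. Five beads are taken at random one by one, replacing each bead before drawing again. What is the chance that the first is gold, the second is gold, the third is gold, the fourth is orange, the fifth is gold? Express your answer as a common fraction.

9604/161051

Multiply the conditional probability of each draw in order, with replacement (the composition resets each draw).
P = (7/11) · (7/11) · (7/11) · (4/11) · (7/11) = 9604/161051 ≈ 0.0596.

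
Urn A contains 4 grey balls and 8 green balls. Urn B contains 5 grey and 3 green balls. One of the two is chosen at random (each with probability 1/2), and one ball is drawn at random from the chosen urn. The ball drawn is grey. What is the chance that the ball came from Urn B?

P(grey | Urn A) = 1/3; P(grey | Urn B) = 5/8.
P(grey) = 1/2·1/3 + 1/2·5/8 = 23/48.
By Bayes' rule, P(Urn B | grey) = 5/16 / 23/48 = 15/23 ≈ 0.6522.

15/23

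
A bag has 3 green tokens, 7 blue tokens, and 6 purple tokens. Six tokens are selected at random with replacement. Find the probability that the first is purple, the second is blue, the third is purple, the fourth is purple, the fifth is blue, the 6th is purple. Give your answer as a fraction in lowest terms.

Multiply the conditional probability of each draw in order, with replacement (the composition resets each draw).
P = (6/16) · (7/16) · (6/16) · (6/16) · (7/16) · (6/16) = 3969/1048576 ≈ 0.0038.

3969/1048576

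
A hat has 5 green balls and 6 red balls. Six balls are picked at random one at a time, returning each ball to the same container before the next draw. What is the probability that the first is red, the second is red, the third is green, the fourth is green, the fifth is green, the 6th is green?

Multiply the conditional probability of each draw in order, with replacement (the composition resets each draw).
P = (6/11) · (6/11) · (5/11) · (5/11) · (5/11) · (5/11) = 22500/1771561 ≈ 0.0127.

22500/1771561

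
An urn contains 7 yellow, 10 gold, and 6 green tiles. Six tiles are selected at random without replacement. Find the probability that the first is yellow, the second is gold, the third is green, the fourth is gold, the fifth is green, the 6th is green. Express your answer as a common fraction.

Multiply the conditional probability of each draw in order, without replacement, so each draw removes one from its color and from the total.
P = (7/23) · (10/22) · (6/21) · (9/20) · (5/19) · (4/18) = 5/4807 ≈ 0.0010.

5/4807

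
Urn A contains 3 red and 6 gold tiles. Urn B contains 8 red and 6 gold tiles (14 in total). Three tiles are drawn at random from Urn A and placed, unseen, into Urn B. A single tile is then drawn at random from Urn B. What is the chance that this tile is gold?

8/17

Condition on how many of the transferred tiles are gold (from Urn A: 6 gold of 9; then Urn B has 17 total).
  0 gold: C(6,0)C(3,3)/C(9,3) = 1/84; then P = 6/17
  1 gold: C(6,1)C(3,2)/C(9,3) = 3/14; then P = 7/17
  2 gold: C(6,2)C(3,1)/C(9,3) = 15/28; then P = 8/17
  3 gold: C(6,3)C(3,0)/C(9,3) = 5/21; then P = 9/17
P(gold from Urn B) = 8/17 ≈ 0.4706.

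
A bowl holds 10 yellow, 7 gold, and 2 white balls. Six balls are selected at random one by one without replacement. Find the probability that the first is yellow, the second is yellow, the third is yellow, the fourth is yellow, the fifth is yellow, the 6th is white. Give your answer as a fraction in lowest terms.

1/323

Multiply the conditional probability of each draw in order, without replacement, so each draw removes one from its color and from the total.
P = (10/19) · (9/18) · (8/17) · (7/16) · (6/15) · (2/14) = 1/323 ≈ 0.0031.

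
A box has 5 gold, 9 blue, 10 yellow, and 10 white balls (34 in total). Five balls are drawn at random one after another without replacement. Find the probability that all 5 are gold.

1/278256

Unordered draws without replacement: count favorable combinations over C(34,5).
Favorable = C(5,5) · C(9,0) · C(10,0) · C(10,0) = 1; total = C(34,5) = 278256.
P = 1/278256 = 1/278256 ≈ 0.0000.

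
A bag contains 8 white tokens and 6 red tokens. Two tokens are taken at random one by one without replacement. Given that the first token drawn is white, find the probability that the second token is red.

6/13

After removing 1 white, the bag has 6 red out of 13 remaining.
P(second is red | given) = 6/13 ≈ 0.4615.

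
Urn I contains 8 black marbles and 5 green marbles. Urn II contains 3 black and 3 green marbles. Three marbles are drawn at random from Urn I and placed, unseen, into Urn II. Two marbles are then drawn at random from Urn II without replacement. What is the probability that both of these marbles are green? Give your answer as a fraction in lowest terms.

89/468

Condition on how many of the transferred marbles are green (from Urn I: 5 green of 13; then Urn II has 9 total).
  0 green: C(5,0)C(8,3)/C(13,3) = 28/143; then P = C(3,2)/C(9,2) = 1/12
  1 green: C(5,1)C(8,2)/C(13,3) = 70/143; then P = C(4,2)/C(9,2) = 1/6
  2 green: C(5,2)C(8,1)/C(13,3) = 40/143; then P = C(5,2)/C(9,2) = 5/18
  3 green: C(5,3)C(8,0)/C(13,3) = 5/143; then P = C(6,2)/C(9,2) = 5/12
P(both green) = 89/468 ≈ 0.1902.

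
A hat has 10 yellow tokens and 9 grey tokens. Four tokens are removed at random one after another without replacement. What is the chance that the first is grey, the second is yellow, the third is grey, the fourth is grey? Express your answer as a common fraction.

Multiply the conditional probability of each draw in order, without replacement, so each draw removes one from its color and from the total.
P = (9/19) · (10/18) · (8/17) · (7/16) = 35/646 ≈ 0.0542.

35/646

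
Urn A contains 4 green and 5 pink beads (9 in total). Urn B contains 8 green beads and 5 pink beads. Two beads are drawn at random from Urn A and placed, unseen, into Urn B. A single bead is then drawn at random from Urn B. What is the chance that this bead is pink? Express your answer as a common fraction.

11/27

Condition on how many of the transferred beads are pink (from Urn A: 5 pink of 9; then Urn B has 15 total).
  0 pink: C(5,0)C(4,2)/C(9,2) = 1/6; then P = 5/15
  1 pink: C(5,1)C(4,1)/C(9,2) = 5/9; then P = 6/15
  2 pink: C(5,2)C(4,0)/C(9,2) = 5/18; then P = 7/15
P(pink from Urn B) = 11/27 ≈ 0.4074.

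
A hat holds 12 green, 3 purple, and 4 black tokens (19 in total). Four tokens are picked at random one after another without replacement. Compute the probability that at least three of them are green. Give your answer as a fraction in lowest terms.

2035/3876

Sum the hypergeometric tail for j = 3,…,4 green tokens.
Favorable = C(12,3)·C(7,1) + C(12,4)·C(7,0) = 2035; total = C(19,4) = 3876.
P = 2035/3876 = 2035/3876 ≈ 0.5250.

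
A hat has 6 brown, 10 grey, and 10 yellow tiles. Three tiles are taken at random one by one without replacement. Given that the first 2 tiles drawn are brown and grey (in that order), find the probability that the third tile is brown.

5/24

After removing 1 brown, 1 grey, the hat has 5 brown out of 24 remaining.
P(third is brown | given) = 5/24 ≈ 0.2083.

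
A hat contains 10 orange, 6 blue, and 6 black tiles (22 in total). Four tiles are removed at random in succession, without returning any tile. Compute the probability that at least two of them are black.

61/209

Sum the hypergeometric tail for j = 2,…,4 black tiles.
Favorable = C(6,2)·C(16,2) + C(6,3)·C(16,1) + C(6,4)·C(16,0) = 2135; total = C(22,4) = 7315.
P = 2135/7315 = 61/209 ≈ 0.2919.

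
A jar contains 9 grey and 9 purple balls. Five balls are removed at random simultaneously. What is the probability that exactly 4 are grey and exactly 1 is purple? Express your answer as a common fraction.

9/68

Unordered draws without replacement: count favorable combinations over C(18,5).
Favorable = C(9,4) · C(9,1) = 1134; total = C(18,5) = 8568.
P = 1134/8568 = 9/68 ≈ 0.1324.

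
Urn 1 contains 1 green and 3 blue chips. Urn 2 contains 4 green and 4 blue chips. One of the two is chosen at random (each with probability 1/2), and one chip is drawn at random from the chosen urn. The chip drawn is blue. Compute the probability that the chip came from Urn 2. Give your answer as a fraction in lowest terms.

2/5

P(blue | Urn 1) = 3/4; P(blue | Urn 2) = 1/2.
P(blue) = 1/2·3/4 + 1/2·1/2 = 5/8.
By Bayes' rule, P(Urn 2 | blue) = 1/4 / 5/8 = 2/5 ≈ 0.4000.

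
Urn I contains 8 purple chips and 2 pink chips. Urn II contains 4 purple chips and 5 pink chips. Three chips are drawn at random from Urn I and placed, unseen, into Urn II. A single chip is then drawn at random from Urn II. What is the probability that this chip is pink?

Condition on how many of the transferred chips are pink (from Urn I: 2 pink of 10; then Urn II has 12 total).
  0 pink: C(2,0)C(8,3)/C(10,3) = 7/15; then P = 5/12
  1 pink: C(2,1)C(8,2)/C(10,3) = 7/15; then P = 6/12
  2 pink: C(2,2)C(8,1)/C(10,3) = 1/15; then P = 7/12
P(pink from Urn II) = 7/15 ≈ 0.4667.

7/15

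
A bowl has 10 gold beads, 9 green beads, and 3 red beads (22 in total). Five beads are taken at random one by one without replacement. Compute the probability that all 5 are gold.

2/209

Unordered draws without replacement: count favorable combinations over C(22,5).
Favorable = C(10,5) · C(9,0) · C(3,0) = 252; total = C(22,5) = 26334.
P = 252/26334 = 2/209 ≈ 0.0096.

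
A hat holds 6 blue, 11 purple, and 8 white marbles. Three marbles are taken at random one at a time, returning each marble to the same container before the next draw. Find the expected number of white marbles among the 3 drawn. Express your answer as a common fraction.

24/25

By linearity of expectation, E[X] = Σ P(draw i is white); each independent draw has P(white) = 8/25.
E[X] = 3 · 8/25 = 24/25 ≈ 0.9600.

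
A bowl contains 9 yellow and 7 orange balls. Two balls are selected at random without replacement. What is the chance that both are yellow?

3/10

Multiply the conditional probability of each draw in order, without replacement, so each draw removes one from its color and from the total.
P = (9/16) · (8/15) = 3/10 ≈ 0.3000.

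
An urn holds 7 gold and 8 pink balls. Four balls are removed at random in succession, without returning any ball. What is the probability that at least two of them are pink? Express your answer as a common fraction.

10/13

Sum the hypergeometric tail for j = 2,…,4 pink balls.
Favorable = C(8,2)·C(7,2) + C(8,3)·C(7,1) + C(8,4)·C(7,0) = 1050; total = C(15,4) = 1365.
P = 1050/1365 = 10/13 ≈ 0.7692.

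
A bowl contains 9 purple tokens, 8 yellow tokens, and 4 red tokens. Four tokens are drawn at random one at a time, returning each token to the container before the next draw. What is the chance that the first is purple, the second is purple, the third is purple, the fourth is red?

Multiply the conditional probability of each draw in order, with replacement (the composition resets each draw).
P = (9/21) · (9/21) · (9/21) · (4/21) = 36/2401 ≈ 0.0150.

36/2401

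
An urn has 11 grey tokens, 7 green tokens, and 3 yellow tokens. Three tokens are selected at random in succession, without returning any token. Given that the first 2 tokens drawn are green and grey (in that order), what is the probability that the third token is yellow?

3/19

After removing 1 grey, 1 green, the urn has 3 yellow out of 19 remaining.
P(third is yellow | given) = 3/19 ≈ 0.1579.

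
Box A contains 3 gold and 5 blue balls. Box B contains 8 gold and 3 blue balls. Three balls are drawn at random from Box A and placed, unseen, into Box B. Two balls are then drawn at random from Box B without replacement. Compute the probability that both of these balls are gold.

Condition on how many of the transferred balls are gold (from Box A: 3 gold of 8; then Box B has 14 total).
  0 gold: C(3,0)C(5,3)/C(8,3) = 5/28; then P = C(8,2)/C(14,2) = 4/13
  1 gold: C(3,1)C(5,2)/C(8,3) = 15/28; then P = C(9,2)/C(14,2) = 36/91
  2 gold: C(3,2)C(5,1)/C(8,3) = 15/56; then P = C(10,2)/C(14,2) = 45/91
  3 gold: C(3,3)C(5,0)/C(8,3) = 1/56; then P = C(11,2)/C(14,2) = 55/91
P(both gold) = 1045/2548 ≈ 0.4101.

1045/2548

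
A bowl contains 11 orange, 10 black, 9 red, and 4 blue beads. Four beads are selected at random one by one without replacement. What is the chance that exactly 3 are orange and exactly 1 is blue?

15/1054

Unordered draws without replacement: count favorable combinations over C(34,4).
Favorable = C(11,3) · C(10,0) · C(9,0) · C(4,1) = 660; total = C(34,4) = 46376.
P = 660/46376 = 15/1054 ≈ 0.0142.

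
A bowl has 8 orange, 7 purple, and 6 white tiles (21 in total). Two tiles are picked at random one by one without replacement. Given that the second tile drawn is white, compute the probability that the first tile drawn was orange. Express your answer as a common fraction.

2/5

P(first=orange and the second tile drawn is white) = (8/21)·(6/20) = 4/35.
P(the second tile drawn is white) = Σ over first color = 4/35 + 1/10 + 1/14 = 2/7.
By Bayes, P(first=orange | the second tile drawn is white) = 4/35 / 2/7 = 2/5 ≈ 0.4000.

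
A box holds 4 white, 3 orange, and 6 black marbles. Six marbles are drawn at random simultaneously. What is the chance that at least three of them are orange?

Sum the hypergeometric tail for j = 3,…,3 orange marbles.
Favorable = C(3,3)·C(10,3) = 120; total = C(13,6) = 1716.
P = 120/1716 = 10/143 ≈ 0.0699.

10/143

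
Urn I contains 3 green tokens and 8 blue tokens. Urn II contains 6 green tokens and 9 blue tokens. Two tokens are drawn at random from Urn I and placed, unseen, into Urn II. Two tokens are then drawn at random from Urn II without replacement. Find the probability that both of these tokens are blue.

31/85

Condition on how many of the transferred tokens are blue (from Urn I: 8 blue of 11; then Urn II has 17 total).
  0 blue: C(8,0)C(3,2)/C(11,2) = 3/55; then P = C(9,2)/C(17,2) = 9/34
  1 blue: C(8,1)C(3,1)/C(11,2) = 24/55; then P = C(10,2)/C(17,2) = 45/136
  2 blue: C(8,2)C(3,0)/C(11,2) = 28/55; then P = C(11,2)/C(17,2) = 55/136
P(both blue) = 31/85 ≈ 0.3647.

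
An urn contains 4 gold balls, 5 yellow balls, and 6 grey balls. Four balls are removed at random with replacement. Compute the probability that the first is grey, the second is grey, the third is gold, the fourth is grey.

32/1875

Multiply the conditional probability of each draw in order, with replacement (the composition resets each draw).
P = (6/15) · (6/15) · (4/15) · (6/15) = 32/1875 ≈ 0.0171.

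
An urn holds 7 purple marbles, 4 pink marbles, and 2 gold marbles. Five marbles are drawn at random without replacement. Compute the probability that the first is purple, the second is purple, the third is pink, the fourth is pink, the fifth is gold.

14/2145

Multiply the conditional probability of each draw in order, without replacement, so each draw removes one from its color and from the total.
P = (7/13) · (6/12) · (4/11) · (3/10) · (2/9) = 14/2145 ≈ 0.0065.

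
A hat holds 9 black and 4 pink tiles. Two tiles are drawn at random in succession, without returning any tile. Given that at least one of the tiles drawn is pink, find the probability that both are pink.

P(both pink) = C(4,2)/C(13,2) = 1/13; P(at least one pink) = 1 − C(9,2)/C(13,2) = 7/13.
Since 'both pink' ⊆ 'at least one pink', P(both | at least one) = 1/13 / 7/13 = 1/7 ≈ 0.1429.

1/7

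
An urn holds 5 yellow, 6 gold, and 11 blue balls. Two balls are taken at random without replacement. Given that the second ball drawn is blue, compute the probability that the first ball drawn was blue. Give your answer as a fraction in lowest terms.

P(first=blue and the second ball drawn is blue) = (11/22)·(10/21) = 5/21.
P(the second ball drawn is blue) = Σ over first color = 5/42 + 1/7 + 5/21 = 1/2.
By Bayes, P(first=blue | the second ball drawn is blue) = 5/21 / 1/2 = 10/21 ≈ 0.4762.

10/21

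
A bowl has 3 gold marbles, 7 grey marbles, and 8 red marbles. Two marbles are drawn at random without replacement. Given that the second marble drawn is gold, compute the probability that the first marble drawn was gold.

2/17

P(first=gold and the second marble drawn is gold) = (3/18)·(2/17) = 1/51.
P(the second marble drawn is gold) = Σ over first color = 1/51 + 7/102 + 4/51 = 1/6.
By Bayes, P(first=gold | the second marble drawn is gold) = 1/51 / 1/6 = 2/17 ≈ 0.1176.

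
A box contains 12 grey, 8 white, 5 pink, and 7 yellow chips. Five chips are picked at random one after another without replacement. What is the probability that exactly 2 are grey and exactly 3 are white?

Unordered draws without replacement: count favorable combinations over C(32,5).
Favorable = C(12,2) · C(8,3) · C(5,0) · C(7,0) = 3696; total = C(32,5) = 201376.
P = 3696/201376 = 33/1798 ≈ 0.0184.

33/1798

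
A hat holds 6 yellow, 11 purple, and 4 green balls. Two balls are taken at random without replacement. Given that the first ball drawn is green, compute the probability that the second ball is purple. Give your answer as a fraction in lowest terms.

11/20

After removing 1 green, the hat has 11 purple out of 20 remaining.
P(second is purple | given) = 11/20 ≈ 0.5500.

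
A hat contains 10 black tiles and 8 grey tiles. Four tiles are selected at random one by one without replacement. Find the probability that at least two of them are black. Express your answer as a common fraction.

Sum the hypergeometric tail for j = 2,…,4 black tiles.
Favorable = C(10,2)·C(8,2) + C(10,3)·C(8,1) + C(10,4)·C(8,0) = 2430; total = C(18,4) = 3060.
P = 2430/3060 = 27/34 ≈ 0.7941.

27/34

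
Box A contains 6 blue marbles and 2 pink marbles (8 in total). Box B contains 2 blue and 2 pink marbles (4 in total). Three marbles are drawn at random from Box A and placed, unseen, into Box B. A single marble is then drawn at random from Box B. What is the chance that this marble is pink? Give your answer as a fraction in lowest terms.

11/28

Condition on how many of the transferred marbles are pink (from Box A: 2 pink of 8; then Box B has 7 total).
  0 pink: C(2,0)C(6,3)/C(8,3) = 5/14; then P = 2/7
  1 pink: C(2,1)C(6,2)/C(8,3) = 15/28; then P = 3/7
  2 pink: C(2,2)C(6,1)/C(8,3) = 3/28; then P = 4/7
P(pink from Box B) = 11/28 ≈ 0.3929.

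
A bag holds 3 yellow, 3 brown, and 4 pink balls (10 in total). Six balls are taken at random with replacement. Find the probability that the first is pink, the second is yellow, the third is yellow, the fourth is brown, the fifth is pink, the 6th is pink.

Multiply the conditional probability of each draw in order, with replacement (the composition resets each draw).
P = (4/10) · (3/10) · (3/10) · (3/10) · (4/10) · (4/10) = 27/15625 ≈ 0.0017.

27/15625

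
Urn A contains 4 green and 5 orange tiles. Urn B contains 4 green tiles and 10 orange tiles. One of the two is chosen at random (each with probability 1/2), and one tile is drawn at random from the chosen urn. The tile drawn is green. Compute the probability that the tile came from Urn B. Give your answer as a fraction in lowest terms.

P(green | Urn A) = 4/9; P(green | Urn B) = 2/7.
P(green) = 1/2·4/9 + 1/2·2/7 = 23/63.
By Bayes' rule, P(Urn B | green) = 1/7 / 23/63 = 9/23 ≈ 0.3913.

9/23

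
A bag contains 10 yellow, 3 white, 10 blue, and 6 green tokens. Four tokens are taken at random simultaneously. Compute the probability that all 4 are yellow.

Unordered draws without replacement: count favorable combinations over C(29,4).
Favorable = C(10,4) · C(3,0) · C(10,0) · C(6,0) = 210; total = C(29,4) = 23751.
P = 210/23751 = 10/1131 ≈ 0.0088.

10/1131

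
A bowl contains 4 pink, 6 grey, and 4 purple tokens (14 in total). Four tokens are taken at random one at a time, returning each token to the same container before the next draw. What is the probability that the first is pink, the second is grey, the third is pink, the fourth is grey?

36/2401

Multiply the conditional probability of each draw in order, with replacement (the composition resets each draw).
P = (4/14) · (6/14) · (4/14) · (6/14) = 36/2401 ≈ 0.0150.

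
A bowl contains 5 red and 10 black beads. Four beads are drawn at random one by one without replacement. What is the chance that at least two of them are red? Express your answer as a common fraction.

37/91

Sum the hypergeometric tail for j = 2,…,4 red beads.
Favorable = C(5,2)·C(10,2) + C(5,3)·C(10,1) + C(5,4)·C(10,0) = 555; total = C(15,4) = 1365.
P = 555/1365 = 37/91 ≈ 0.4066.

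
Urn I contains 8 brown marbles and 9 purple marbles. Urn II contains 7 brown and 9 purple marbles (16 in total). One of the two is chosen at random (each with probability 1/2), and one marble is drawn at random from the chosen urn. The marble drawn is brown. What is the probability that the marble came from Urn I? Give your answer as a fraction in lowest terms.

128/247

P(brown | Urn I) = 8/17; P(brown | Urn II) = 7/16.
P(brown) = 1/2·8/17 + 1/2·7/16 = 247/544.
By Bayes' rule, P(Urn I | brown) = 4/17 / 247/544 = 128/247 ≈ 0.5182.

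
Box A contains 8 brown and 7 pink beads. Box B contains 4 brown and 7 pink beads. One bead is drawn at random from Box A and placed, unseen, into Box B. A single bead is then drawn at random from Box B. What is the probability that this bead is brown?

17/45

Condition on how many of the transferred beads are brown (from Box A: 8 brown of 15; then Box B has 12 total).
  0 brown: C(8,0)C(7,1)/C(15,1) = 7/15; then P = 4/12
  1 brown: C(8,1)C(7,0)/C(15,1) = 8/15; then P = 5/12
P(brown from Box B) = 17/45 ≈ 0.3778.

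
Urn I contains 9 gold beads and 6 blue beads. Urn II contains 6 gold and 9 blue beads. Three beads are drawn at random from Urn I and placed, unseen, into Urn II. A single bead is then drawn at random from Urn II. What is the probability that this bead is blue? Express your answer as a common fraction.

Condition on how many of the transferred beads are blue (from Urn I: 6 blue of 15; then Urn II has 18 total).
  0 blue: C(6,0)C(9,3)/C(15,3) = 12/65; then P = 9/18
  1 blue: C(6,1)C(9,2)/C(15,3) = 216/455; then P = 10/18
  2 blue: C(6,2)C(9,1)/C(15,3) = 27/91; then P = 11/18
  3 blue: C(6,3)C(9,0)/C(15,3) = 4/91; then P = 12/18
P(blue from Urn II) = 17/30 ≈ 0.5667.

17/30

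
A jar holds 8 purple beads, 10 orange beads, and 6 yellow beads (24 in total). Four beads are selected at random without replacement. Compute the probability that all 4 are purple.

Unordered draws without replacement: count favorable combinations over C(24,4).
Favorable = C(8,4) · C(10,0) · C(6,0) = 70; total = C(24,4) = 10626.
P = 70/10626 = 5/759 ≈ 0.0066.

5/759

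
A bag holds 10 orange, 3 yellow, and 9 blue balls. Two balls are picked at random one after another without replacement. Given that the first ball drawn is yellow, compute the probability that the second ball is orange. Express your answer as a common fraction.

After removing 1 yellow, the bag has 10 orange out of 21 remaining.
P(second is orange | given) = 10/21 ≈ 0.4762.

10/21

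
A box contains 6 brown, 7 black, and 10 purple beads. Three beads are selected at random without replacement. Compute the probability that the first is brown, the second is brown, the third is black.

Multiply the conditional probability of each draw in order, without replacement, so each draw removes one from its color and from the total.
P = (6/23) · (5/22) · (7/21) = 5/253 ≈ 0.0198.

5/253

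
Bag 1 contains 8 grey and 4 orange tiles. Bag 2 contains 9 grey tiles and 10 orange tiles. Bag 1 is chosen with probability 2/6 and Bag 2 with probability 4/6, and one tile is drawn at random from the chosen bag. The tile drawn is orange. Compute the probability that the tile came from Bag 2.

60/79

P(orange | Bag 1) = 1/3; P(orange | Bag 2) = 10/19.
P(orange) = 1/3·1/3 + 2/3·10/19 = 79/171.
By Bayes' rule, P(Bag 2 | orange) = 20/57 / 79/171 = 60/79 ≈ 0.7595.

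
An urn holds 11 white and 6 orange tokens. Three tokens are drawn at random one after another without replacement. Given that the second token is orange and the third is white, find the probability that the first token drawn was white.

2/3

P(first=white and the second token is orange and the third is white) = (11/17)·(6/16)·(10/15) = 11/68.
P(E) = Σ over first color = 11/68 + 11/136 = 33/136.
By Bayes, P(first=white | E) = 11/68 / 33/136 = 2/3 ≈ 0.6667.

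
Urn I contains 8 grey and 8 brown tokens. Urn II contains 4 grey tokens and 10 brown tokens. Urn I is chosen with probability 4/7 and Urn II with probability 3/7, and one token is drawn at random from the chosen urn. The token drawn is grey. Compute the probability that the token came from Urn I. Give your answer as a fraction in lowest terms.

P(grey | Urn I) = 1/2; P(grey | Urn II) = 2/7.
P(grey) = 4/7·1/2 + 3/7·2/7 = 20/49.
By Bayes' rule, P(Urn I | grey) = 2/7 / 20/49 = 7/10 ≈ 0.7000.

7/10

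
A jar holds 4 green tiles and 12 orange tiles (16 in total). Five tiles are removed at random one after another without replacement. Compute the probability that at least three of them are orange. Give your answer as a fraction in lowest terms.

341/364

Sum the hypergeometric tail for j = 3,…,5 orange tiles.
Favorable = C(12,3)·C(4,2) + C(12,4)·C(4,1) + C(12,5)·C(4,0) = 4092; total = C(16,5) = 4368.
P = 4092/4368 = 341/364 ≈ 0.9368.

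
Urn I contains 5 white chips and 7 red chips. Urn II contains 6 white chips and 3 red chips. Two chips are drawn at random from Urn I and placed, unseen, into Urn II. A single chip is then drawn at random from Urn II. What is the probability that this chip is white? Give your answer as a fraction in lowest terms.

41/66

Condition on how many of the transferred chips are white (from Urn I: 5 white of 12; then Urn II has 11 total).
  0 white: C(5,0)C(7,2)/C(12,2) = 7/22; then P = 6/11
  1 white: C(5,1)C(7,1)/C(12,2) = 35/66; then P = 7/11
  2 white: C(5,2)C(7,0)/C(12,2) = 5/33; then P = 8/11
P(white from Urn II) = 41/66 ≈ 0.6212.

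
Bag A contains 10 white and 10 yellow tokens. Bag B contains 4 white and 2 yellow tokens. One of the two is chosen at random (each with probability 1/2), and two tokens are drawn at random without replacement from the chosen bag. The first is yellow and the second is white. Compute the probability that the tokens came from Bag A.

P(E | Bag A) = 5/19; P(E | Bag B) = 4/15.
P(E) = 1/2·5/19 + 1/2·4/15 = 151/570.
By Bayes' rule, P(Bag A | E) = 5/38 / 151/570 = 75/151 ≈ 0.4967.

75/151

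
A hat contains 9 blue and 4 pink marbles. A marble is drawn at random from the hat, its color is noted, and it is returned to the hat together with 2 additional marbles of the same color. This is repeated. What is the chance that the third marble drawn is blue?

Sum over the four possibilities for the first two draws (blue/not-blue each), tracking how the blue count and total change by +2 per draw.
P(third is blue) = 9/13 ≈ 0.6923. (In a Pólya urn every draw has the same marginal probability 9/13.)

9/13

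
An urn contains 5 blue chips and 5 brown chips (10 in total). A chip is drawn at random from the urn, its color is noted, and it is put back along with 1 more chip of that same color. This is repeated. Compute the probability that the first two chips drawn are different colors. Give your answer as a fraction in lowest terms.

5/11

Either brown then blue, or blue then brown; after the first draw the total is 11.
P = (5/10)·(5/11) + (5/10)·(5/11) = 5/11 ≈ 0.4545.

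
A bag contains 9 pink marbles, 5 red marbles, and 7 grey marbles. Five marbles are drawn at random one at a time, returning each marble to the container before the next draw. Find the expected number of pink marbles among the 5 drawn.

By linearity of expectation, E[X] = Σ P(draw i is pink); each independent draw has P(pink) = 9/21.
E[X] = 5 · 9/21 = 15/7 ≈ 2.1429.

15/7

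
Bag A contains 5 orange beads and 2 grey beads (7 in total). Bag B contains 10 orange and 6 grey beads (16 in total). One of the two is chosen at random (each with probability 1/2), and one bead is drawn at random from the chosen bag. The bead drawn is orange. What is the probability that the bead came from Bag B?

P(orange | Bag A) = 5/7; P(orange | Bag B) = 5/8.
P(orange) = 1/2·5/7 + 1/2·5/8 = 75/112.
By Bayes' rule, P(Bag B | orange) = 5/16 / 75/112 = 7/15 ≈ 0.4667.

7/15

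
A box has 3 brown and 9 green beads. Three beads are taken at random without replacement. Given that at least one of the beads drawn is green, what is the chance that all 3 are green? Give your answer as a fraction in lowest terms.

28/73

P(all 3 green) = C(9,3)/C(12,3) = 21/55; P(at least one green) = 1 − C(3,3)/C(12,3) = 219/220.
Since 'all 3 green' ⊆ 'at least one green', P(all 3 | at least one) = 21/55 / 219/220 = 28/73 ≈ 0.3836.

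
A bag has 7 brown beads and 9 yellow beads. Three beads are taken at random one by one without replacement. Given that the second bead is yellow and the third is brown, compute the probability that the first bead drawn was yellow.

4/7

P(first=yellow and the second bead is yellow and the third is brown) = (9/16)·(8/15)·(7/14) = 3/20.
P(E) = Σ over first color = 9/80 + 3/20 = 21/80.
By Bayes, P(first=yellow | E) = 3/20 / 21/80 = 4/7 ≈ 0.5714.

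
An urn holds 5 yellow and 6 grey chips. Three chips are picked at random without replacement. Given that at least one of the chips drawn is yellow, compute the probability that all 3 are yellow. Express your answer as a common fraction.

P(all 3 yellow) = C(5,3)/C(11,3) = 2/33; P(at least one yellow) = 1 − C(6,3)/C(11,3) = 29/33.
Since 'all 3 yellow' ⊆ 'at least one yellow', P(all 3 | at least one) = 2/33 / 29/33 = 2/29 ≈ 0.0690.

2/29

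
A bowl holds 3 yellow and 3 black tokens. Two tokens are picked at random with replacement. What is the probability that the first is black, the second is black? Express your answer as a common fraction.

Multiply the conditional probability of each draw in order, with replacement (the composition resets each draw).
P = (3/6) · (3/6) = 1/4 ≈ 0.2500.

1/4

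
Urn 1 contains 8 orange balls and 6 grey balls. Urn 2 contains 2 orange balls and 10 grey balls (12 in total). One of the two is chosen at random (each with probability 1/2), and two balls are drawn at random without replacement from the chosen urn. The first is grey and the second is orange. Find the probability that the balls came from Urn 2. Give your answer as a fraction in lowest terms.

P(E | Urn 1) = 24/91; P(E | Urn 2) = 5/33.
P(E) = 1/2·24/91 + 1/2·5/33 = 1247/6006.
By Bayes' rule, P(Urn 2 | E) = 5/66 / 1247/6006 = 455/1247 ≈ 0.3649.

455/1247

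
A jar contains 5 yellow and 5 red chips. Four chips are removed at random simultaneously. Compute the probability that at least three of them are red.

11/42

Sum the hypergeometric tail for j = 3,…,4 red chips.
Favorable = C(5,3)·C(5,1) + C(5,4)·C(5,0) = 55; total = C(10,4) = 210.
P = 55/210 = 11/42 ≈ 0.2619.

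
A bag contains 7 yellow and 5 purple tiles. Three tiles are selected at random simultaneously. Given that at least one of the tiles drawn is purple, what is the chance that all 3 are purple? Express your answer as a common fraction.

2/37

P(all 3 purple) = C(5,3)/C(12,3) = 1/22; P(at least one purple) = 1 − C(7,3)/C(12,3) = 37/44.
Since 'all 3 purple' ⊆ 'at least one purple', P(all 3 | at least one) = 1/22 / 37/44 = 2/37 ≈ 0.0541.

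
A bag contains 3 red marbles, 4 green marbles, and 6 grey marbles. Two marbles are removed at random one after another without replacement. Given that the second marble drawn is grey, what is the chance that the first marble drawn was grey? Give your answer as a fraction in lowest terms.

P(first=grey and the second marble drawn is grey) = (6/13)·(5/12) = 5/26.
P(the second marble drawn is grey) = Σ over first color = 3/26 + 2/13 + 5/26 = 6/13.
By Bayes, P(first=grey | the second marble drawn is grey) = 5/26 / 6/13 = 5/12 ≈ 0.4167.

5/12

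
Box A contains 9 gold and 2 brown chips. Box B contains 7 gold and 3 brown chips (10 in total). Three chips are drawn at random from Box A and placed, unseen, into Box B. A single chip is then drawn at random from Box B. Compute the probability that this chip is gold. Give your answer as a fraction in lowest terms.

Condition on how many of the transferred chips are gold (from Box A: 9 gold of 11; then Box B has 13 total).
  1 gold: C(9,1)C(2,2)/C(11,3) = 3/55; then P = 8/13
  2 gold: C(9,2)C(2,1)/C(11,3) = 24/55; then P = 9/13
  3 gold: C(9,3)C(2,0)/C(11,3) = 28/55; then P = 10/13
P(gold from Box B) = 8/11 ≈ 0.7273.

8/11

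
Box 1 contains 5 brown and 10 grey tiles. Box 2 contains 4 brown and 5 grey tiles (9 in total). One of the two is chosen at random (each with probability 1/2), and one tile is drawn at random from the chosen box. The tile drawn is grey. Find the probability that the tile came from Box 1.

6/11

P(grey | Box 1) = 2/3; P(grey | Box 2) = 5/9.
P(grey) = 1/2·2/3 + 1/2·5/9 = 11/18.
By Bayes' rule, P(Box 1 | grey) = 1/3 / 11/18 = 6/11 ≈ 0.5455.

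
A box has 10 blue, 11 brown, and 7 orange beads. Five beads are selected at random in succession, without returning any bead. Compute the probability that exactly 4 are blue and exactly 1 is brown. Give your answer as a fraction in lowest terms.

Unordered draws without replacement: count favorable combinations over C(28,5).
Favorable = C(10,4) · C(11,1) · C(7,0) = 2310; total = C(28,5) = 98280.
P = 2310/98280 = 11/468 ≈ 0.0235.

11/468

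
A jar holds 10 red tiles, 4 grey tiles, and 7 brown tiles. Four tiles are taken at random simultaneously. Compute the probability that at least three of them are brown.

Sum the hypergeometric tail for j = 3,…,4 brown tiles.
Favorable = C(7,3)·C(14,1) + C(7,4)·C(14,0) = 525; total = C(21,4) = 5985.
P = 525/5985 = 5/57 ≈ 0.0877.

5/57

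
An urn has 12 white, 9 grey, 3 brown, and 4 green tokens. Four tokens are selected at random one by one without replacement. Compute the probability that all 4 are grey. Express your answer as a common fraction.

2/325

Unordered draws without replacement: count favorable combinations over C(28,4).
Favorable = C(12,0) · C(9,4) · C(3,0) · C(4,0) = 126; total = C(28,4) = 20475.
P = 126/20475 = 2/325 ≈ 0.0062.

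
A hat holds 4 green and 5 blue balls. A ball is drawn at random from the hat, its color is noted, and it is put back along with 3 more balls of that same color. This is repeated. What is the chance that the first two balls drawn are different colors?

10/27

Either green then blue, or blue then green; after the first draw the total is 12.
P = (4/9)·(5/12) + (5/9)·(4/12) = 10/27 ≈ 0.3704.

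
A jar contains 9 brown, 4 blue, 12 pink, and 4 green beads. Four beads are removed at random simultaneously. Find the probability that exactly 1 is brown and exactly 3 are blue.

Unordered draws without replacement: count favorable combinations over C(29,4).
Favorable = C(9,1) · C(4,3) · C(12,0) · C(4,0) = 36; total = C(29,4) = 23751.
P = 36/23751 = 4/2639 ≈ 0.0015.

4/2639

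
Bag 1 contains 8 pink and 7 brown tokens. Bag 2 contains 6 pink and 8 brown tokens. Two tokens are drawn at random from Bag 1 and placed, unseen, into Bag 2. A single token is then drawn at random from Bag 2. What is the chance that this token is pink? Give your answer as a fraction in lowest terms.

Condition on how many of the transferred tokens are pink (from Bag 1: 8 pink of 15; then Bag 2 has 16 total).
  0 pink: C(8,0)C(7,2)/C(15,2) = 1/5; then P = 6/16
  1 pink: C(8,1)C(7,1)/C(15,2) = 8/15; then P = 7/16
  2 pink: C(8,2)C(7,0)/C(15,2) = 4/15; then P = 8/16
P(pink from Bag 2) = 53/120 ≈ 0.4417.

53/120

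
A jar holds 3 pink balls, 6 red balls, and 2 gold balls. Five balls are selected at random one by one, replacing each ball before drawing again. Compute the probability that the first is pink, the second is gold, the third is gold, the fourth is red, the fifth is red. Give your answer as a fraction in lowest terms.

Multiply the conditional probability of each draw in order, with replacement (the composition resets each draw).
P = (3/11) · (2/11) · (2/11) · (6/11) · (6/11) = 432/161051 ≈ 0.0027.

432/161051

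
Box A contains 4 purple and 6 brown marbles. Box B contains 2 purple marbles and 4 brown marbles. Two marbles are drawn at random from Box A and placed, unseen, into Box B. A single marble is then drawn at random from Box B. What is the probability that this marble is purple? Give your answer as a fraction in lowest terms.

7/20

Condition on how many of the transferred marbles are purple (from Box A: 4 purple of 10; then Box B has 8 total).
  0 purple: C(4,0)C(6,2)/C(10,2) = 1/3; then P = 2/8
  1 purple: C(4,1)C(6,1)/C(10,2) = 8/15; then P = 3/8
  2 purple: C(4,2)C(6,0)/C(10,2) = 2/15; then P = 4/8
P(purple from Box B) = 7/20 ≈ 0.3500.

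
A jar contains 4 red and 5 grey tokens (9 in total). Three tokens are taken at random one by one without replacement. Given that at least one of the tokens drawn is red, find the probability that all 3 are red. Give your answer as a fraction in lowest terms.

2/37

P(all 3 red) = C(4,3)/C(9,3) = 1/21; P(at least one red) = 1 − C(5,3)/C(9,3) = 37/42.
Since 'all 3 red' ⊆ 'at least one red', P(all 3 | at least one) = 1/21 / 37/42 = 2/37 ≈ 0.0541.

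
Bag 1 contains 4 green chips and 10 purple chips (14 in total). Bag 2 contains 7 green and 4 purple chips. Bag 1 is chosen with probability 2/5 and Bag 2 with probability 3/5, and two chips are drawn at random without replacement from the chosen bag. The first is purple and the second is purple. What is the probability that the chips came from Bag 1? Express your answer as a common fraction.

275/366

P(E | Bag 1) = 45/91; P(E | Bag 2) = 6/55.
P(E) = 2/5·45/91 + 3/5·6/55 = 6588/25025.
By Bayes' rule, P(Bag 1 | E) = 18/91 / 6588/25025 = 275/366 ≈ 0.7514.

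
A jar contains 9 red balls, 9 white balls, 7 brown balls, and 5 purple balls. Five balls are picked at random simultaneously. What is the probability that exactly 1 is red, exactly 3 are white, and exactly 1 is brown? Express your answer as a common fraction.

14/377

Unordered draws without replacement: count favorable combinations over C(30,5).
Favorable = C(9,1) · C(9,3) · C(7,1) · C(5,0) = 5292; total = C(30,5) = 142506.
P = 5292/142506 = 14/377 ≈ 0.0371.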